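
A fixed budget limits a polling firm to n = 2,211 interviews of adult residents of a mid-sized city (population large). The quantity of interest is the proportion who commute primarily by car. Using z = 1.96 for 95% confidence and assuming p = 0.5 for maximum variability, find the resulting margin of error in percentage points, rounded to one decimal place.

SE(p̂) = √[p(1−p)/n] = √[0.2500/2211] = 0.01063.
E = z × SE = 1.96 × 0.01063 = 0.02084, or 2.1 percentage points.

2.1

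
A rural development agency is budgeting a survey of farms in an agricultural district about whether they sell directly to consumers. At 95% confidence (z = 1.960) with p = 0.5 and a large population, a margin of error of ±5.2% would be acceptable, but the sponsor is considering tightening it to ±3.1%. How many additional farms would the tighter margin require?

644

At ±5.2%: n = 1.960² × 0.2500 / 0.052² ≈ 355.18 → 356.
At ±3.1%: n = 1.960² × 0.2500 / 0.031² ≈ 999.38 → 1000.
Additional respondents: 1000 − 356 = 644.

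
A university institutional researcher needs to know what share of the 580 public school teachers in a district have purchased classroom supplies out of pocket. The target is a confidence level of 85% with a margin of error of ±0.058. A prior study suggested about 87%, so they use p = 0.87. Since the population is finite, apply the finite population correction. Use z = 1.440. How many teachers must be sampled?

63

Unadjusted: n₀ = 1.440² × 0.87 × 0.13 / 0.058² ≈ 69.72, so n₀ = 70.
Finite population correction with N = 580: n = n₀ / (1 + (n₀−1)/N) = 70 / (1 + 69/580) = 70 / 1.1190 ≈ 62.56.
Rounding up, n = 63.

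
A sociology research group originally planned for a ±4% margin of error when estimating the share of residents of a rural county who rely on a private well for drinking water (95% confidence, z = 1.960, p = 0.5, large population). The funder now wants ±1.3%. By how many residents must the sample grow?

At ±4%: n = 1.960² × 0.2500 / 0.040² ≈ 600.25 → 601.
At ±1.3%: n = 1.960² × 0.2500 / 0.013² ≈ 5682.84 → 5683.
Additional respondents: 5683 − 601 = 5082.

5082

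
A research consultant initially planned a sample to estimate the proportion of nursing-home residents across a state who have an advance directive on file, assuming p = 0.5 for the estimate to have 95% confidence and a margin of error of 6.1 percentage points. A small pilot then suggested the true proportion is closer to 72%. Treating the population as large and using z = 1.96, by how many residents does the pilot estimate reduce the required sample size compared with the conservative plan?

Conservative (p = 0.5): n = 1.96² × 0.25 / 0.061² ≈ 258.10 → 259.
Using p = 0.72: p(1−p) = 0.2016, so n = 1.96² × 0.2016 / 0.061² ≈ 208.13 → 209.
Reduction: 259 − 209 = 50.

50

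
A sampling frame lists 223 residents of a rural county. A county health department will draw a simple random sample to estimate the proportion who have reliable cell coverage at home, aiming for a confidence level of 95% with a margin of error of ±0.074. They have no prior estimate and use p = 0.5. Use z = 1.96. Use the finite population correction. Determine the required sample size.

99

Unadjusted: n₀ = 1.96² × 0.50 × 0.50 / 0.074² ≈ 175.38, so n₀ = 176.
Finite population correction with N = 223: n = n₀ / (1 + (n₀−1)/N) = 176 / (1 + 175/223) = 176 / 1.7848 ≈ 98.61.
Rounding up, n = 99.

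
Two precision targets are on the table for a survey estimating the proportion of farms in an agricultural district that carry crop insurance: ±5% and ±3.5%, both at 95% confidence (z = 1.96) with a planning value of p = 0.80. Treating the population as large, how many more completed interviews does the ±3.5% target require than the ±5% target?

At ±5%: n = 1.96² × 0.1600 / 0.050² ≈ 245.86 → 246.
At ±3.5%: n = 1.96² × 0.1600 / 0.035² ≈ 501.76 → 502.
Additional respondents: 502 − 246 = 256.

256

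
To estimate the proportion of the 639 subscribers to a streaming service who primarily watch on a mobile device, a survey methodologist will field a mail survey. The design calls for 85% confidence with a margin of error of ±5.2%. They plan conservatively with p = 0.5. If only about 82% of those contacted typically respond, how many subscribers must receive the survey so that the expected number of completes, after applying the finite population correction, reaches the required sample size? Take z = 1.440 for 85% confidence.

Completed interviews needed (unadjusted): n₀ = 1.440² × 0.2500 / 0.052² ≈ 191.72 → 192.
FPC for N = 639: n = 192 / (1 + 191/639) = 192 / 1.2989 ≈ 147.82 → 148.
At an 82% response rate, contacts needed = 148 / 0.82 ≈ 180.49 → 181.

181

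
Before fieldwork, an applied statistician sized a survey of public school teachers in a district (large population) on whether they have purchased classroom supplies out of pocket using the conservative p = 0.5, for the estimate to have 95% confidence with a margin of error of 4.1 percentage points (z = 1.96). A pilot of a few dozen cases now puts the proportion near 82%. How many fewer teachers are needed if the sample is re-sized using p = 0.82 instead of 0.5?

Conservative (p = 0.5): n = 1.96² × 0.25 / 0.041² ≈ 571.33 → 572.
Using p = 0.82: p(1−p) = 0.1476, so n = 1.96² × 0.1476 / 0.041² ≈ 337.31 → 338.
Reduction: 572 − 338 = 234.

234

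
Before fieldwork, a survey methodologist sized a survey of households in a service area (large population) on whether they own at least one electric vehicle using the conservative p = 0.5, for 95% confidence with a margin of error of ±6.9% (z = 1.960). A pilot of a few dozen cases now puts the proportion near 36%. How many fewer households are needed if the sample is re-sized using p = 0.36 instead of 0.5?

16

Conservative (p = 0.5): n = 1.960² × 0.25 / 0.069² ≈ 201.72 → 202.
Using p = 0.36: p(1−p) = 0.2304, so n = 1.960² × 0.2304 / 0.069² ≈ 185.91 → 186.
Reduction: 202 − 186 = 16.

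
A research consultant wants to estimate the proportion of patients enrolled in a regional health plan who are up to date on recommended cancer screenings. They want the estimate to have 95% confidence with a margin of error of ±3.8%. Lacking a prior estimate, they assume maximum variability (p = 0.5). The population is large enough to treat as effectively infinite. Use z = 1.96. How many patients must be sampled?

666

With p = 0.5, p(1−p) = 0.25.
n = z²·p(1−p)/E² = 1.96² × 0.2500 / 0.038² = 3.8416 × 0.2500 / 0.001444 ≈ 665.10.
Rounding up gives n = 666.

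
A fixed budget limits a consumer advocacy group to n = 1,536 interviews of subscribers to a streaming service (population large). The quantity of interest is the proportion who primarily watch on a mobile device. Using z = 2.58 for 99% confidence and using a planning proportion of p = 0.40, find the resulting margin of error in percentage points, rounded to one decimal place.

3.2

SE(p̂) = √[p(1−p)/n] = √[0.2400/1536] = 0.01250.
E = z × SE = 2.58 × 0.01250 = 0.03225, or 3.2 percentage points.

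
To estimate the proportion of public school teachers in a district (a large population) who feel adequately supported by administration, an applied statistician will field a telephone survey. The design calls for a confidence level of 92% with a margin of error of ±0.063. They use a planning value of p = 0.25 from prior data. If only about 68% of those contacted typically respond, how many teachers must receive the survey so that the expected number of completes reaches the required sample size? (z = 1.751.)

214

Completed interviews needed: n₀ = 1.751² × 0.1875 / 0.063² ≈ 144.84 → 145.
At a 68% response rate, contacts needed = 145 / 0.68 ≈ 213.24 → 214.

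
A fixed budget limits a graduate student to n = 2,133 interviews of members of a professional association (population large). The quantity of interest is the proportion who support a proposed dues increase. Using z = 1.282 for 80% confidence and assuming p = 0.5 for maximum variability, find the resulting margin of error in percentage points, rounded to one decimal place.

1.4

SE(p̂) = √[p(1−p)/n] = √[0.2500/2133] = 0.01083.
E = z × SE = 1.282 × 0.01083 = 0.01388, or 1.4 percentage points.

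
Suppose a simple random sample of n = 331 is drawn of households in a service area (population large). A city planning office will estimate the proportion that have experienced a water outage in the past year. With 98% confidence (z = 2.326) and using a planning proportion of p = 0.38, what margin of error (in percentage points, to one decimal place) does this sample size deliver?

SE(p̂) = √[p(1−p)/n] = √[0.2356/331] = 0.02668.
E = z × SE = 2.326 × 0.02668 = 0.06206, or 6.2 percentage points.

6.2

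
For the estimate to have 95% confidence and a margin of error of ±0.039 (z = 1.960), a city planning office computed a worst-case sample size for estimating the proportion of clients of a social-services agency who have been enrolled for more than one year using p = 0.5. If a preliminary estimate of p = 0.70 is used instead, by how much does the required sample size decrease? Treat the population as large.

101

Conservative (p = 0.5): n = 1.960² × 0.25 / 0.039² ≈ 631.43 → 632.
Using p = 0.70: p(1−p) = 0.2100, so n = 1.960² × 0.2100 / 0.039² ≈ 530.40 → 531.
Reduction: 632 − 531 = 101.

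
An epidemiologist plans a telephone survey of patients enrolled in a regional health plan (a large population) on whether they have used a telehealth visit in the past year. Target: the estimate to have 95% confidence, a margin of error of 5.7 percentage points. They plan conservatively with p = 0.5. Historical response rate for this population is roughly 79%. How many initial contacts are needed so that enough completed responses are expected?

For 95% confidence, z = 1.96.
Completed interviews needed: n₀ = 1.96² × 0.2500 / 0.057² ≈ 295.60 → 296.
At a 79% response rate, contacts needed = 296 / 0.79 ≈ 374.68 → 375.

375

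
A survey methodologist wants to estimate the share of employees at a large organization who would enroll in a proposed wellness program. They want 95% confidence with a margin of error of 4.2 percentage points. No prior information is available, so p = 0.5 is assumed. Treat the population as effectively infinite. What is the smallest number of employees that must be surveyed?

545

For 95% confidence, z = 1.960.
With p = 0.5, p(1−p) = 0.25.
n = z²·p(1−p)/E² = 1.960² × 0.2500 / 0.042² = 3.8416 × 0.2500 / 0.001764 ≈ 544.44.
Rounding up gives n = 545.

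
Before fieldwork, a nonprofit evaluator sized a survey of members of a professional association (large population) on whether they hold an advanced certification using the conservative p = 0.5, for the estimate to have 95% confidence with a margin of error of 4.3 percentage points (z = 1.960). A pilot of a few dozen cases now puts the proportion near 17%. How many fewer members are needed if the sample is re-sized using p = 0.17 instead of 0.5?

Conservative (p = 0.5): n = 1.960² × 0.25 / 0.043² ≈ 519.42 → 520.
Using p = 0.17: p(1−p) = 0.1411, so n = 1.960² × 0.1411 / 0.043² ≈ 293.16 → 294.
Reduction: 520 − 294 = 226.

226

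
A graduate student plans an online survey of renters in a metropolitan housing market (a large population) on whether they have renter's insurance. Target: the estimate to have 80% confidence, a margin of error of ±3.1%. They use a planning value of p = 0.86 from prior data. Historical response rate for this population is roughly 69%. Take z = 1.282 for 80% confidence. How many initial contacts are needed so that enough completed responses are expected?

Completed interviews needed: n₀ = 1.282² × 0.1204 / 0.031² ≈ 205.91 → 206.
At a 69% response rate, contacts needed = 206 / 0.69 ≈ 298.55 → 299.

299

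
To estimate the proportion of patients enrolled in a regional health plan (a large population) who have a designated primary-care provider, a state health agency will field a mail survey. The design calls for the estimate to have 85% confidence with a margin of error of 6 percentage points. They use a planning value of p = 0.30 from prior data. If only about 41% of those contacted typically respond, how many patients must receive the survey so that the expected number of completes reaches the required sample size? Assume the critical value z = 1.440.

296

Completed interviews needed: n₀ = 1.440² × 0.2100 / 0.060² ≈ 120.96 → 121.
At a 41% response rate, contacts needed = 121 / 0.41 ≈ 295.12 → 296.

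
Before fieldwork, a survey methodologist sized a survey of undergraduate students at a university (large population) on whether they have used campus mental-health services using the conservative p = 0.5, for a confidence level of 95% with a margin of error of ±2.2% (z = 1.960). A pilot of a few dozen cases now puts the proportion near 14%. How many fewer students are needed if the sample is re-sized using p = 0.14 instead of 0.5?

1029

Conservative (p = 0.5): n = 1.960² × 0.25 / 0.022² ≈ 1984.30 → 1985.
Using p = 0.14: p(1−p) = 0.1204, so n = 1.960² × 0.1204 / 0.022² ≈ 955.64 → 956.
Reduction: 1985 − 956 = 1029.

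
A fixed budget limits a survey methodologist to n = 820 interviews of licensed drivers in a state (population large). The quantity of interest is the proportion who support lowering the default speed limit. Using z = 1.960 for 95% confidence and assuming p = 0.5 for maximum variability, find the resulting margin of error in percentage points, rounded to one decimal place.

3.4

SE(p̂) = √[p(1−p)/n] = √[0.2500/820] = 0.01746.
E = z × SE = 1.960 × 0.01746 = 0.03422, or 3.4 percentage points.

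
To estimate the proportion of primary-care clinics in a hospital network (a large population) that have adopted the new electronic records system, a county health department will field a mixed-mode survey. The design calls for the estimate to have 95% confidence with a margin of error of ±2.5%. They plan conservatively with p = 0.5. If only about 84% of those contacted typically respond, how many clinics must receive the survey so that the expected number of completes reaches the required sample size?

For 95% confidence, z = 1.960.
Completed interviews needed: n₀ = 1.960² × 0.2500 / 0.025² ≈ 1536.64 → 1537.
At an 84% response rate, contacts needed = 1537 / 0.84 ≈ 1829.76 → 1830.

1830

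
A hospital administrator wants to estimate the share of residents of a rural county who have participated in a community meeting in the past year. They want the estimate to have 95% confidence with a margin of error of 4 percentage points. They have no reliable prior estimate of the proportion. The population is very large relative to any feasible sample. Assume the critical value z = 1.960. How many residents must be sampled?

With no prior estimate, use p = 0.5, giving p(1−p) = 0.25.
n = z²·p(1−p)/E² = 1.960² × 0.2500 / 0.040² = 3.8416 × 0.2500 / 0.001600 ≈ 600.25.
Rounding up gives n = 601.

601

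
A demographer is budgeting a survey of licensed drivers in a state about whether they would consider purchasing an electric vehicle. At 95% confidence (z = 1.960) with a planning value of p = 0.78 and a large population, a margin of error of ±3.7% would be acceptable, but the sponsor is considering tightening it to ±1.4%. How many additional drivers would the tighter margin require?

At ±3.7%: n = 1.960² × 0.1716 / 0.037² ≈ 481.53 → 482.
At ±1.4%: n = 1.960² × 0.1716 / 0.014² ≈ 3363.36 → 3364.
Additional respondents: 3364 − 482 = 2882.

2882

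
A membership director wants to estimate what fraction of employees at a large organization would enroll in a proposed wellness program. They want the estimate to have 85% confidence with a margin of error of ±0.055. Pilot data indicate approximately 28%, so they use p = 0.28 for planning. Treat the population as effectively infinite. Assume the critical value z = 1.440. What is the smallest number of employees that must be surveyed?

With p = 0.28, p(1−p) = 0.2016.
n = z²·p(1−p)/E² = 1.440² × 0.2016 / 0.055² = 2.0736 × 0.2016 / 0.003025 ≈ 138.19.
Rounding up gives n = 139.

139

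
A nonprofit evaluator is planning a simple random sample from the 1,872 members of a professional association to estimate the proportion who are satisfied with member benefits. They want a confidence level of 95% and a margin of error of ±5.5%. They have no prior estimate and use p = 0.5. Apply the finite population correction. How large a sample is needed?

For 95% confidence, z = 1.960.
Unadjusted: n₀ = 1.960² × 0.50 × 0.50 / 0.055² ≈ 317.49, so n₀ = 318.
Finite population correction with N = 1,872: n = n₀ / (1 + (n₀−1)/N) = 318 / (1 + 317/1872) = 318 / 1.1693 ≈ 271.95.
Rounding up, n = 272.

272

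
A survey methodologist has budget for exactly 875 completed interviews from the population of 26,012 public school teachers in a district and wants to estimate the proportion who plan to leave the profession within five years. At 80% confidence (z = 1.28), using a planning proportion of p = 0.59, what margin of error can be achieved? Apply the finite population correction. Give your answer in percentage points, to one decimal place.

Finite-population factor: (N−n)/(N−1) = (26012−875)/(26012−1) = 0.9664.
SE(p̂) = √[p(1−p)/n · (N−n)/(N−1)] = √[0.2419/875 × 0.9664] = 0.01635.
E = z × SE = 1.28 × 0.01635 = 0.02092 ≈ 2.1 percentage points.

2.1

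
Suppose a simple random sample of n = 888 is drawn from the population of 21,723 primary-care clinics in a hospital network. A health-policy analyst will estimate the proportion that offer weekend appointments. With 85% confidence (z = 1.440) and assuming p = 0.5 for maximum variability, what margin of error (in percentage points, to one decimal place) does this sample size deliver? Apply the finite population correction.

2.4

Finite-population factor: (N−n)/(N−1) = (21723−888)/(21723−1) = 0.9592.
SE(p̂) = √[p(1−p)/n · (N−n)/(N−1)] = √[0.2500/888 × 0.9592] = 0.01643.
E = z × SE = 1.440 × 0.01643 = 0.02366 ≈ 2.4 percentage points.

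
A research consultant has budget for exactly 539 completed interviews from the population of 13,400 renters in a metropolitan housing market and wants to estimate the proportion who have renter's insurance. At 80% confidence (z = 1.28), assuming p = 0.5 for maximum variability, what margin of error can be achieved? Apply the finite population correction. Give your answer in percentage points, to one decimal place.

Finite-population factor: (N−n)/(N−1) = (13400−539)/(13400−1) = 0.9598.
SE(p̂) = √[p(1−p)/n · (N−n)/(N−1)] = √[0.2500/539 × 0.9598] = 0.02110.
E = z × SE = 1.28 × 0.02110 = 0.02701 ≈ 2.7 percentage points.

2.7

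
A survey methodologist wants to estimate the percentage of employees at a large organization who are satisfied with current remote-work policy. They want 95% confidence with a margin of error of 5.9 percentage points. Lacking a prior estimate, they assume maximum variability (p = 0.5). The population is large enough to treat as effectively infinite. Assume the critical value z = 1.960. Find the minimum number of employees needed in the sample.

276

With p = 0.5, p(1−p) = 0.25.
n = z²·p(1−p)/E² = 1.960² × 0.2500 / 0.059² = 3.8416 × 0.2500 / 0.003481 ≈ 275.90.
Rounding up gives n = 276.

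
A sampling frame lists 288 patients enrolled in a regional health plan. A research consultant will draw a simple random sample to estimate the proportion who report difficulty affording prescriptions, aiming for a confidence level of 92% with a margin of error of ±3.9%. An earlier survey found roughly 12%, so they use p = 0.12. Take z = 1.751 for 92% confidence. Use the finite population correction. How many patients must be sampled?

123

Unadjusted: n₀ = 1.751² × 0.12 × 0.88 / 0.039² ≈ 212.87, so n₀ = 213.
Finite population correction with N = 288: n = n₀ / (1 + (n₀−1)/N) = 213 / (1 + 212/288) = 213 / 1.7361 ≈ 122.69.
Rounding up, n = 123.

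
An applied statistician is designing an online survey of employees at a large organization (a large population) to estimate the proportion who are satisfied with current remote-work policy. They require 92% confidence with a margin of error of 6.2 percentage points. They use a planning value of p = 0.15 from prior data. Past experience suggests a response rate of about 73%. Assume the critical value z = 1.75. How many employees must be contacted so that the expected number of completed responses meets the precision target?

Completed interviews needed: n₀ = 1.75² × 0.1275 / 0.062² ≈ 101.58 → 102.
At a 73% response rate, contacts needed = 102 / 0.73 ≈ 139.73 → 140.

140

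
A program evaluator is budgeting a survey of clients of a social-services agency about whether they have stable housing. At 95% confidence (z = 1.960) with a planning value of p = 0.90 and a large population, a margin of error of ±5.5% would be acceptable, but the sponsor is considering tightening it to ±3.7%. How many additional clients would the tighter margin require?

138

At ±5.5%: n = 1.960² × 0.0900 / 0.055² ≈ 114.30 → 115.
At ±3.7%: n = 1.960² × 0.0900 / 0.037² ≈ 252.55 → 253.
Additional respondents: 253 − 115 = 138.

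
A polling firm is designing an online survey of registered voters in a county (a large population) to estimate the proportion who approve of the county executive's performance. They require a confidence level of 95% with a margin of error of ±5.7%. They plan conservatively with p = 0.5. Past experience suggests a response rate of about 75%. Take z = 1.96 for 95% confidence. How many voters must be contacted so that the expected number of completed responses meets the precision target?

Completed interviews needed: n₀ = 1.96² × 0.2500 / 0.057² ≈ 295.60 → 296.
At a 75% response rate, contacts needed = 296 / 0.75 ≈ 394.67 → 395.

395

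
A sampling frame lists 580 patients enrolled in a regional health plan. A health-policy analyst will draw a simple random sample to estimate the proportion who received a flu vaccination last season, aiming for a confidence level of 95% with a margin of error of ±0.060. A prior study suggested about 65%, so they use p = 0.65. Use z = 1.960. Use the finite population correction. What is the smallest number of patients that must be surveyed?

Unadjusted: n₀ = 1.960² × 0.65 × 0.35 / 0.060² ≈ 242.77, so n₀ = 243.
Finite population correction with N = 580: n = n₀ / (1 + (n₀−1)/N) = 243 / (1 + 242/580) = 243 / 1.4172 ≈ 171.46.
Rounding up, n = 172.

172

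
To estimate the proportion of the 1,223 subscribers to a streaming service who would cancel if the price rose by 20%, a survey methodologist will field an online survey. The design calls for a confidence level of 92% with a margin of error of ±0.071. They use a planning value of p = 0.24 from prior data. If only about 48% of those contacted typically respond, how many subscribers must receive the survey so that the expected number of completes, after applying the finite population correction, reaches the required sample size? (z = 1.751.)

Completed interviews needed (unadjusted): n₀ = 1.751² × 0.1824 / 0.071² ≈ 110.94 → 111.
FPC for N = 1,223: n = 111 / (1 + 110/1223) = 111 / 1.0899 ≈ 101.84 → 102.
At a 48% response rate, contacts needed = 102 / 0.48 ≈ 212.50 → 213.

213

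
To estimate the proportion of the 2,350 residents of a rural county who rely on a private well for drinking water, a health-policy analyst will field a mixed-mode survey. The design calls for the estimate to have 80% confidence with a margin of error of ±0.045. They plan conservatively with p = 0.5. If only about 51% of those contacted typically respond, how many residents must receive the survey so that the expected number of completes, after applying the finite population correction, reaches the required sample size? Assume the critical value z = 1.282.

Completed interviews needed (unadjusted): n₀ = 1.282² × 0.2500 / 0.045² ≈ 202.90 → 203.
FPC for N = 2,350: n = 203 / (1 + 202/2350) = 203 / 1.0860 ≈ 186.93 → 187.
At a 51% response rate, contacts needed = 187 / 0.51 ≈ 366.67 → 367.

367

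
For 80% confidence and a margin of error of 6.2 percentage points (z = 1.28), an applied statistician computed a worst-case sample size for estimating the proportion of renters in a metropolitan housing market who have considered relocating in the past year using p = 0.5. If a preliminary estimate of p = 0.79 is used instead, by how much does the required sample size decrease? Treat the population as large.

Conservative (p = 0.5): n = 1.28² × 0.25 / 0.062² ≈ 106.56 → 107.
Using p = 0.79: p(1−p) = 0.1659, so n = 1.28² × 0.1659 / 0.062² ≈ 70.71 → 71.
Reduction: 107 − 71 = 36.

36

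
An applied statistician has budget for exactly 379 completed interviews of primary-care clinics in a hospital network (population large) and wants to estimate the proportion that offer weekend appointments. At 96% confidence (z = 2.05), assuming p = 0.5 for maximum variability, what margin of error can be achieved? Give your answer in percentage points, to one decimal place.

5.3

SE(p̂) = √[p(1−p)/n] = √[0.2500/379] = 0.02568.
E = z × SE = 2.05 × 0.02568 = 0.05265, or 5.3 percentage points.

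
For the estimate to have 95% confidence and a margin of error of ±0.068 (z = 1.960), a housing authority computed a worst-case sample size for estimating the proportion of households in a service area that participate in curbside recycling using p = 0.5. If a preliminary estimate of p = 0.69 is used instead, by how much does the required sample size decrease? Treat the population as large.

30

Conservative (p = 0.5): n = 1.960² × 0.25 / 0.068² ≈ 207.70 → 208.
Using p = 0.69: p(1−p) = 0.2139, so n = 1.960² × 0.2139 / 0.068² ≈ 177.71 → 178.
Reduction: 208 − 178 = 30.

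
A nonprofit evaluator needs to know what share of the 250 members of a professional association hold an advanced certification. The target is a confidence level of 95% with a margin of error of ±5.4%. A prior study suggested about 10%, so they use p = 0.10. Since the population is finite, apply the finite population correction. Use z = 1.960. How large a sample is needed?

Unadjusted: n₀ = 1.960² × 0.10 × 0.90 / 0.054² ≈ 118.57, so n₀ = 119.
Finite population correction with N = 250: n = n₀ / (1 + (n₀−1)/N) = 119 / (1 + 118/250) = 119 / 1.4720 ≈ 80.84.
Rounding up, n = 81.

81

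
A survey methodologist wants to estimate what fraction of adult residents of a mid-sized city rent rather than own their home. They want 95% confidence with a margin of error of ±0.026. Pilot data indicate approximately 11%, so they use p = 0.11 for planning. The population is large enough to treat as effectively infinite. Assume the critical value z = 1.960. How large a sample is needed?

557

With p = 0.11, p(1−p) = 0.0979.
n = z²·p(1−p)/E² = 1.960² × 0.0979 / 0.026² = 3.8416 × 0.0979 / 0.000676 ≈ 556.35.
Rounding up gives n = 557.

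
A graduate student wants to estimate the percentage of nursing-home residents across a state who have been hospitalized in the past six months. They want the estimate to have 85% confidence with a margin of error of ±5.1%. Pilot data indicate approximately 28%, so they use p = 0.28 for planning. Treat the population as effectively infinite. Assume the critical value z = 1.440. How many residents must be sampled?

161

With p = 0.28, p(1−p) = 0.2016.
n = z²·p(1−p)/E² = 1.440² × 0.2016 / 0.051² = 2.0736 × 0.2016 / 0.002601 ≈ 160.72.
Rounding up gives n = 161.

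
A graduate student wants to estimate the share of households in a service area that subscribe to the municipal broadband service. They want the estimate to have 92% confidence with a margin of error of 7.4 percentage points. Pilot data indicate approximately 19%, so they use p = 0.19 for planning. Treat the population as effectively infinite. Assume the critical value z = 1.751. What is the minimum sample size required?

87

With p = 0.19, p(1−p) = 0.1539.
n = z²·p(1−p)/E² = 1.751² × 0.1539 / 0.074² = 3.0660 × 0.1539 / 0.005476 ≈ 86.17.
Rounding up gives n = 87.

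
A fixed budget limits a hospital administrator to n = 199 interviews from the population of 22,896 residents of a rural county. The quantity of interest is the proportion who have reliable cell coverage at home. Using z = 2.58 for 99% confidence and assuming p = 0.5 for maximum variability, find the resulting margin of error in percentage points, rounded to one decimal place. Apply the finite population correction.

9.1

Finite-population factor: (N−n)/(N−1) = (22896−199)/(22896−1) = 0.9914.
SE(p̂) = √[p(1−p)/n · (N−n)/(N−1)] = √[0.2500/199 × 0.9914] = 0.03529.
E = z × SE = 2.58 × 0.03529 = 0.09105 ≈ 9.1 percentage points.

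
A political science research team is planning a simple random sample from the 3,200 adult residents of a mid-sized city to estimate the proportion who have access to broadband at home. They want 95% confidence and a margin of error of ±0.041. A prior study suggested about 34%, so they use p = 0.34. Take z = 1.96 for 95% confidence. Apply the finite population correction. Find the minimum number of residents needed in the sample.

Unadjusted: n₀ = 1.96² × 0.34 × 0.66 / 0.041² ≈ 512.82, so n₀ = 513.
Finite population correction with N = 3,200: n = n₀ / (1 + (n₀−1)/N) = 513 / (1 + 512/3200) = 513 / 1.1600 ≈ 442.24.
Rounding up, n = 443.

443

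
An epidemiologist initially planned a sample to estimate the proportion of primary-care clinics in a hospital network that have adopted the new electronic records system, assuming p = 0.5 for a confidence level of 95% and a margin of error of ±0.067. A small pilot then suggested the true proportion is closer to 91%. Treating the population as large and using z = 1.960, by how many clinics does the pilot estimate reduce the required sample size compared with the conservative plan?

Conservative (p = 0.5): n = 1.960² × 0.25 / 0.067² ≈ 213.95 → 214.
Using p = 0.91: p(1−p) = 0.0819, so n = 1.960² × 0.0819 / 0.067² ≈ 70.09 → 71.
Reduction: 214 − 71 = 143.

143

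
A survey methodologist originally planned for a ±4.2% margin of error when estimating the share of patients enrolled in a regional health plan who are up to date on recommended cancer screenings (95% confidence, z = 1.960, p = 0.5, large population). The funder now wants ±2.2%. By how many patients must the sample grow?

1440

At ±4.2%: n = 1.960² × 0.2500 / 0.042² ≈ 544.44 → 545.
At ±2.2%: n = 1.960² × 0.2500 / 0.022² ≈ 1984.30 → 1985.
Additional respondents: 1985 − 545 = 1440.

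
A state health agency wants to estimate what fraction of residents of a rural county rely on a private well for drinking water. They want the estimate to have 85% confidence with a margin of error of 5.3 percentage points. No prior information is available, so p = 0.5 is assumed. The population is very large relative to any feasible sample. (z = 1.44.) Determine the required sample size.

185

With p = 0.5, p(1−p) = 0.25.
n = z²·p(1−p)/E² = 1.44² × 0.2500 / 0.053² = 2.0736 × 0.2500 / 0.002809 ≈ 184.55.
Rounding up gives n = 185.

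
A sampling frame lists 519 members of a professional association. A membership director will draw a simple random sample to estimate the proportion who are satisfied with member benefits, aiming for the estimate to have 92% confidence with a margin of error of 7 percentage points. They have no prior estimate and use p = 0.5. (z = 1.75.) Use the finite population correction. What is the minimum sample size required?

Unadjusted: n₀ = 1.75² × 0.50 × 0.50 / 0.070² ≈ 156.25, so n₀ = 157.
Finite population correction with N = 519: n = n₀ / (1 + (n₀−1)/N) = 157 / (1 + 156/519) = 157 / 1.3006 ≈ 120.72.
Rounding up, n = 121.

121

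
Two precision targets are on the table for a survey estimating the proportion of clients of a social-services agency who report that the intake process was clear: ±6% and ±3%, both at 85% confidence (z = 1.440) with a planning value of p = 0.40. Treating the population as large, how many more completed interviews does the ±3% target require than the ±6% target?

At ±6%: n = 1.440² × 0.2400 / 0.060² ≈ 138.24 → 139.
At ±3%: n = 1.440² × 0.2400 / 0.030² ≈ 552.96 → 553.
Additional respondents: 553 − 139 = 414.

414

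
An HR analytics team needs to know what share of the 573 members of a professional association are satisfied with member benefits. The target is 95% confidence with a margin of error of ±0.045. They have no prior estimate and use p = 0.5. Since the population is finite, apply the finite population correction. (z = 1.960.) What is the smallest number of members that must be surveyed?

Unadjusted: n₀ = 1.960² × 0.50 × 0.50 / 0.045² ≈ 474.27, so n₀ = 475.
Finite population correction with N = 573: n = n₀ / (1 + (n₀−1)/N) = 475 / (1 + 474/573) = 475 / 1.8272 ≈ 259.96.
Rounding up, n = 260.

260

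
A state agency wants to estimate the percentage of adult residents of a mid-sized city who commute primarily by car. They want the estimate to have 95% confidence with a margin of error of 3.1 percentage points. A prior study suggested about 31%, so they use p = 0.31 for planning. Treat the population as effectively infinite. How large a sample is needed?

For 95% confidence, z = 1.960.
With p = 0.31, p(1−p) = 0.2139.
n = z²·p(1−p)/E² = 1.960² × 0.2139 / 0.031² = 3.8416 × 0.2139 / 0.000961 ≈ 855.07.
Rounding up gives n = 856.

856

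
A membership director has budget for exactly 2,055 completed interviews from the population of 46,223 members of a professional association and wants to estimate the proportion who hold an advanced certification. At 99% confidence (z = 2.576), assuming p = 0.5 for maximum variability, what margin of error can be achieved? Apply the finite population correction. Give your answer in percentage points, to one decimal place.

Finite-population factor: (N−n)/(N−1) = (46223−2055)/(46223−1) = 0.9556.
SE(p̂) = √[p(1−p)/n · (N−n)/(N−1)] = √[0.2500/2055 × 0.9556] = 0.01078.
E = z × SE = 2.576 × 0.01078 = 0.02777 ≈ 2.8 percentage points.

2.8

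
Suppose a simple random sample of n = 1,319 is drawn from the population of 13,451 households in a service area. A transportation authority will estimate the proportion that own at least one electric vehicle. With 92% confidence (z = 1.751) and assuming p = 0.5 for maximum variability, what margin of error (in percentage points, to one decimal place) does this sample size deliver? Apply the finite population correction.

Finite-population factor: (N−n)/(N−1) = (13451−1319)/(13451−1) = 0.9020.
SE(p̂) = √[p(1−p)/n · (N−n)/(N−1)] = √[0.2500/1319 × 0.9020] = 0.01308.
E = z × SE = 1.751 × 0.01308 = 0.02289 ≈ 2.3 percentage points.

2.3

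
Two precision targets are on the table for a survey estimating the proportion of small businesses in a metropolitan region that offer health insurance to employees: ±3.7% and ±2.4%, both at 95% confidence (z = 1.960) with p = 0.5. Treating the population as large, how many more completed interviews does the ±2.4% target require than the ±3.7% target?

966

At ±3.7%: n = 1.960² × 0.2500 / 0.037² ≈ 701.53 → 702.
At ±2.4%: n = 1.960² × 0.2500 / 0.024² ≈ 1667.36 → 1668.
Additional respondents: 1668 − 702 = 966.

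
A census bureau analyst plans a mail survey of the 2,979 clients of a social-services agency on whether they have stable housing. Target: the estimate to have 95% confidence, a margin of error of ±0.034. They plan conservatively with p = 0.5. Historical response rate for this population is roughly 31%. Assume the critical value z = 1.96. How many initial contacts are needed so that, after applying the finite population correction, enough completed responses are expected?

Completed interviews needed (unadjusted): n₀ = 1.96² × 0.2500 / 0.034² ≈ 830.80 → 831.
FPC for N = 2,979: n = 831 / (1 + 830/2979) = 831 / 1.2786 ≈ 649.92 → 650.
At a 31% response rate, contacts needed = 650 / 0.31 ≈ 2096.77 → 2097.

2097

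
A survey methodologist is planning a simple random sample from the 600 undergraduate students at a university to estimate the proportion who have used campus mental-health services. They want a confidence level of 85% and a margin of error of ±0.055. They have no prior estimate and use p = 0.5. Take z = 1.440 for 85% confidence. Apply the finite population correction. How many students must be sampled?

Unadjusted: n₀ = 1.440² × 0.50 × 0.50 / 0.055² ≈ 171.37, so n₀ = 172.
Finite population correction with N = 600: n = n₀ / (1 + (n₀−1)/N) = 172 / (1 + 171/600) = 172 / 1.2850 ≈ 133.85.
Rounding up, n = 134.

134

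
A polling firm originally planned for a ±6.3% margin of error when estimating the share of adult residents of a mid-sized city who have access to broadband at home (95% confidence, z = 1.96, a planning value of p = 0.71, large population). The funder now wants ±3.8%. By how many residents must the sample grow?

348

At ±6.3%: n = 1.96² × 0.2059 / 0.063² ≈ 199.29 → 200.
At ±3.8%: n = 1.96² × 0.2059 / 0.038² ≈ 547.77 → 548.
Additional respondents: 548 − 200 = 348.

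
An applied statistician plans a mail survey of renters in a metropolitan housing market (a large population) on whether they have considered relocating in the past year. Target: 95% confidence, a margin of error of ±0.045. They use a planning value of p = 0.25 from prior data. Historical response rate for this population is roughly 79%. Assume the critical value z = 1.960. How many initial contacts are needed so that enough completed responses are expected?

451

Completed interviews needed: n₀ = 1.960² × 0.1875 / 0.045² ≈ 355.70 → 356.
At a 79% response rate, contacts needed = 356 / 0.79 ≈ 450.63 → 451.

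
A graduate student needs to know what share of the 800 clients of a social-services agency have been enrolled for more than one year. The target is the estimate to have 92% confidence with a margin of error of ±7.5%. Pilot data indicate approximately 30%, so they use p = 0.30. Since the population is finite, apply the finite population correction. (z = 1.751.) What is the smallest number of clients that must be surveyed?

101

Unadjusted: n₀ = 1.751² × 0.30 × 0.70 / 0.075² ≈ 114.46, so n₀ = 115.
Finite population correction with N = 800: n = n₀ / (1 + (n₀−1)/N) = 115 / (1 + 114/800) = 115 / 1.1425 ≈ 100.66.
Rounding up, n = 101.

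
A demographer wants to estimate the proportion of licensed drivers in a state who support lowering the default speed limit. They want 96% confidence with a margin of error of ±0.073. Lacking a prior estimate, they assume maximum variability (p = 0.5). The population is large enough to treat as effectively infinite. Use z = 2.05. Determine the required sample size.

With p = 0.5, p(1−p) = 0.25.
n = z²·p(1−p)/E² = 2.05² × 0.2500 / 0.073² = 4.2025 × 0.2500 / 0.005329 ≈ 197.15.
Rounding up gives n = 198.

198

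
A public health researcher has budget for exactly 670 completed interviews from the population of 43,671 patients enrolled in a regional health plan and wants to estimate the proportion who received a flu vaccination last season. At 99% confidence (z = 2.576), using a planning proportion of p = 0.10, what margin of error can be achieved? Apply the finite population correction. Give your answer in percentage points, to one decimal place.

3.0

Finite-population factor: (N−n)/(N−1) = (43671−670)/(43671−1) = 0.9847.
SE(p̂) = √[p(1−p)/n · (N−n)/(N−1)] = √[0.0900/670 × 0.9847] = 0.01150.
E = z × SE = 2.576 × 0.01150 = 0.02963 ≈ 3.0 percentage points.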